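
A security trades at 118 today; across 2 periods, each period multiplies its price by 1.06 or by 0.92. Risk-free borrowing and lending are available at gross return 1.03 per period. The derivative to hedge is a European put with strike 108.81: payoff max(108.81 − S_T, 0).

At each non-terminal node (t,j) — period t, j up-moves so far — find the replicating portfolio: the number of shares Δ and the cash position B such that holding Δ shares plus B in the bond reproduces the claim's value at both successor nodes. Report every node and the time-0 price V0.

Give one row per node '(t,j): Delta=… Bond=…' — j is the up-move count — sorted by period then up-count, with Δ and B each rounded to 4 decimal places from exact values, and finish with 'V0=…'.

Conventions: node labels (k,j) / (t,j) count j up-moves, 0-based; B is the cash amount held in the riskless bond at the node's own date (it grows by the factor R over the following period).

(0,0): Delta=-0.1125 Bond=13.6641
(1,0): Delta=-0.5879 Bond=65.6788
(1,1): Delta=0.0000 Bond=0.0000
V0=0.3867

Under the risk-neutral measure, an up-move has probability p* = (R−d)/(u−d) = 0.7857 and values discount at R = 1.03.
Terminal payoffs: V(2,0)=8.9348, V(2,1)=0.0000, V(2,2)=0.0000
(1,0): S=108.5600. Δ = (V_up−V_dn)/(S_up−S_dn) = (0.0000−8.9348)/(115.0736−99.8752) = -0.5879. V = [p*·0.0000 + (1−p*)·8.9348]/1.03 = 1.8588. B = V − Δ·S = 65.6788.
(1,1): S=125.0800. Δ = (V_up−V_dn)/(S_up−S_dn) = (0.0000−0.0000)/(132.5848−115.0736) = 0.0000. V = [p*·0.0000 + (1−p*)·0.0000]/1.03 = 0.0000. B = V − Δ·S = 0.0000.
(0,0): S=118.0000. Δ = (V_up−V_dn)/(S_up−S_dn) = (0.0000−1.8588)/(125.0800−108.5600) = -0.1125. V = [p*·0.0000 + (1−p*)·1.8588]/1.03 = 0.3867. B = V − Δ·S = 13.6641.
Check: Δ(0,0)·S0 + B(0,0) = 0.3867 = V0.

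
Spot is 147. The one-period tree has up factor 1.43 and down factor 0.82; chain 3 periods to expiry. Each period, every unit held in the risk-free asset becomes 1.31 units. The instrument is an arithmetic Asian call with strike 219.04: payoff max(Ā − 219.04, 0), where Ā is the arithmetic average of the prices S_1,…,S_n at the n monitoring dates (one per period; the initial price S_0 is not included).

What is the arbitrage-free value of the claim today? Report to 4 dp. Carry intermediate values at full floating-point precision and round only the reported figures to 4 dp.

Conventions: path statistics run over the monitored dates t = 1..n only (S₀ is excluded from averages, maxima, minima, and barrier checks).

price = 23.6773

No-arbitrage gives p* = (R−d)/(u−d) = 0.8033: enumerate every path, weight its payoff by its p*-probability, and discount by R^3.
Enumerate all 2^3 = 8 price paths (U = up ×1.43, D = down ×0.82); each path with k up-moves has probability p*^k·(1−p*)^(3−k).
DDD: Ā=100.1446, payoff=0.0000, prob=0.007613
UDD: Ā=174.6425, payoff=0.0000, prob=0.031086
DUD: Ā=144.7525, payoff=0.0000, prob=0.031086
UUD: Ā=252.4342, payoff=33.3942, prob=0.126936
DDU: Ā=120.2427, payoff=0.0000, prob=0.031086
UDU: Ā=209.6915, payoff=0.0000, prob=0.126936
DUU: Ā=179.8015, payoff=0.0000, prob=0.126936
UUU: Ā=313.5562, payoff=94.5162, prob=0.518321
Price = Σ prob·payoff / R^3 = 53.228661 / 2.248091 = 23.6773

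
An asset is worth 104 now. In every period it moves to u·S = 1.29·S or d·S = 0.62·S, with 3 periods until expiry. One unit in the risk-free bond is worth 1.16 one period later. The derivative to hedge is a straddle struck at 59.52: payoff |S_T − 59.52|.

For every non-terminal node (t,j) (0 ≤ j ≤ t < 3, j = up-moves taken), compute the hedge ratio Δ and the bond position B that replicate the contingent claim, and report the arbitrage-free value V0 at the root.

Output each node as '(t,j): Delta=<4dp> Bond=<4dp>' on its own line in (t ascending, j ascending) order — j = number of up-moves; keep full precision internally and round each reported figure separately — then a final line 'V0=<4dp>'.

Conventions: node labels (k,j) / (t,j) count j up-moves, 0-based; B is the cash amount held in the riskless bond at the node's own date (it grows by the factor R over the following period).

(0,0): Delta=0.9255 Bond=-29.1275
(1,0): Delta=0.5369 Bond=-8.7341
(1,1): Delta=0.9704 Bond=-39.8193
(2,0): Delta=-1.0000 Bond=51.3103
(2,1): Delta=0.7147 Bond=-24.9231
(2,2): Delta=1.0000 Bond=-51.3103
V0=67.1203

Since d<R<u, set p* = (R−d)/(u−d) = 0.8060; price each node as the discounted p*-expectation of its children.
At maturity the claim pays: V(3,0)=34.7339, V(3,1)=7.9489, V(3,2)=47.7812, V(3,3)=163.7357
(2,0): S=39.9776. Δ = (V_up−V_dn)/(S_up−S_dn) = (7.9489−34.7339)/(51.5711−24.7861) = -1.0000. V = [p*·7.9489 + (1−p*)·34.7339]/1.16 = 11.3327. B = V − Δ·S = 51.3103.
(2,1): S=83.1792. Δ = (V_up−V_dn)/(S_up−S_dn) = (47.7812−7.9489)/(107.3012−51.5711) = 0.7147. V = [p*·47.7812 + (1−p*)·7.9489]/1.16 = 34.5280. B = V − Δ·S = -24.9231.
(2,2): S=173.0664. Δ = (V_up−V_dn)/(S_up−S_dn) = (163.7357−47.7812)/(223.2557−107.3012) = 1.0000. V = [p*·163.7357 + (1−p*)·47.7812]/1.16 = 121.7561. B = V − Δ·S = -51.3103.
(1,0): S=64.4800. Δ = (V_up−V_dn)/(S_up−S_dn) = (34.5280−11.3327)/(83.1792−39.9776) = 0.5369. V = [p*·34.5280 + (1−p*)·11.3327]/1.16 = 25.8857. B = V − Δ·S = -8.7341.
(1,1): S=134.1600. Δ = (V_up−V_dn)/(S_up−S_dn) = (121.7561−34.5280)/(173.0664−83.1792) = 0.9704. V = [p*·121.7561 + (1−p*)·34.5280]/1.16 = 90.3717. B = V − Δ·S = -39.8193.
(0,0): S=104.0000. Δ = (V_up−V_dn)/(S_up−S_dn) = (90.3717−25.8857)/(134.1600−64.4800) = 0.9255. V = [p*·90.3717 + (1−p*)·25.8857]/1.16 = 67.1203. B = V − Δ·S = -29.1275.
Verification: the root portfolio costs Δ(0,0)·S0 + B(0,0) = 67.1203, matching V0.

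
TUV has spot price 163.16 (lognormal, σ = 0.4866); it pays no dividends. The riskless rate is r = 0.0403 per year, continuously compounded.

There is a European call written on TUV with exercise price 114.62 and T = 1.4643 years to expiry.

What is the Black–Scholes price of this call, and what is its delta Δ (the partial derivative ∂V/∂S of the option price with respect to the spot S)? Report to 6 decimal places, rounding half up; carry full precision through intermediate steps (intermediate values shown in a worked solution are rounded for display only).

σ√T = 0.4866·√1.4643 = 0.588826
d₁ = (ln(S/K) + (r+σ²/2)T) / (σ√T) = (ln(163.16/114.62) + (0.0403+0.4866²/2)·1.4643) / 0.588826 = (0.353109 + 0.232369) / 0.588826 = 0.994315
d₂ = d₁ − σ√T = 0.994315 − 0.588826 = 0.405488
e^{−rT} = 0.942696
N(d₁) = 0.839965,  N(d₂) = 0.657441
Call price V = S·N(d₁) − K·e^{−rT}·N(d₂) = 137.048708 − 71.037670 = 66.011038
Δ = N(d₁) = 0.839965

price = 66.011038
Δ = 0.839965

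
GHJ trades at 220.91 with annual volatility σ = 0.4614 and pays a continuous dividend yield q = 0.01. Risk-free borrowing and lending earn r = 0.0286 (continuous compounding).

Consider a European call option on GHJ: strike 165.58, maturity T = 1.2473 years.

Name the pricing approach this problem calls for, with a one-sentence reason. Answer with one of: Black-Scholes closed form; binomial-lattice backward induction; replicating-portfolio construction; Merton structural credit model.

Key observation: the instrument is a plain European call (strike 165.58) on a lognormal asset; the exact continuous-time formula applies directly.

framework: Black-Scholes closed form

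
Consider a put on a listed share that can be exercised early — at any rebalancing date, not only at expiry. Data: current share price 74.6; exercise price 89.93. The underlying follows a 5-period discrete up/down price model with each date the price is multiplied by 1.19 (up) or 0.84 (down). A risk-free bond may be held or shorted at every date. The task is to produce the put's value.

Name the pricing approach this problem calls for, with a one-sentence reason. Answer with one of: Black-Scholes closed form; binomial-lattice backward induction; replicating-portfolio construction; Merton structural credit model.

Key observation: with exercise allowed before expiry on a discrete up/down model (5 steps from spot 74.6), the strike-89.93 put's value must be rolled back through the tree testing early exercise at each node.

framework: binomial-lattice backward induction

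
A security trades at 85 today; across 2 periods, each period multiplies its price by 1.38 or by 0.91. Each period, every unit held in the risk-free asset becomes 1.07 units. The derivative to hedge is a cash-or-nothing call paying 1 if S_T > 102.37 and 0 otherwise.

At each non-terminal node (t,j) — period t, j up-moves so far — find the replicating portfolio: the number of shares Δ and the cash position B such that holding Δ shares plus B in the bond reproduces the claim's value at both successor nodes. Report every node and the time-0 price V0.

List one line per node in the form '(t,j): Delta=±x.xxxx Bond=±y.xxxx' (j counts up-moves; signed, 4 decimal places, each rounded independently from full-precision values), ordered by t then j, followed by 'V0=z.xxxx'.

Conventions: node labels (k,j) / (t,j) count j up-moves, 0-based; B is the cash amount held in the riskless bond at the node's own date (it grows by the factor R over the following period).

(0,0): Delta=0.0154 Bond=-0.8181
(1,0): Delta=0.0275 Bond=-1.8095
(1,1): Delta=0.0000 Bond=0.9346
V0=0.4935

Arbitrage-free pricing uses the up-move probability p* = (R−d)/(u−d) = 0.3404, discounting each step at R = 1.07.
Terminal payoffs: V(2,0)=0.0000, V(2,1)=1.0000, V(2,2)=1.0000
Node (1,0) S=77.3500: V=(p*·1.0000+(1−p*)·0.0000)/1.07=0.3182; Δ=(1.0000−0.0000)/(106.7430−70.3885)=0.0275; B=V−Δ·S=-1.8095
Node (1,1) S=117.3000: V=(p*·1.0000+(1−p*)·1.0000)/1.07=0.9346; Δ=(1.0000−1.0000)/(161.8740−106.7430)=0.0000; B=V−Δ·S=0.9346
Node (0,0) S=85.0000: V=(p*·0.9346+(1−p*)·0.3182)/1.07=0.4935; Δ=(0.9346−0.3182)/(117.3000−77.3500)=0.0154; B=V−Δ·S=-0.8181
Check: Δ(0,0)·S0 + B(0,0) = 0.4935 = V0.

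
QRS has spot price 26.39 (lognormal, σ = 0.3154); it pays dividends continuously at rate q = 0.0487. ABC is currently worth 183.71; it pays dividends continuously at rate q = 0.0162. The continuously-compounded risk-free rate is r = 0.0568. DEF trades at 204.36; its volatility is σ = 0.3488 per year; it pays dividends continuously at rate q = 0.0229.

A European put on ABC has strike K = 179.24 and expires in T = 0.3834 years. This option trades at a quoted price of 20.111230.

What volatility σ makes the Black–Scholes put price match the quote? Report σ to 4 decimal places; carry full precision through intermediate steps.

At σ = 0.5348 the Black–Scholes value reproduces the quote:
σ√T = 0.5348·√0.3834 = 0.331144
d₁ = (ln(S/K) + (r−q+σ²/2)T) / (σ√T) = (ln(183.71/179.24) + (0.0568−0.0162+0.5348²/2)·0.3834) / 0.331144 = (0.024633 + 0.070394) / 0.331144 = 0.286966
d₂ = d₁ − σ√T = 0.286966 − 0.331144 = -0.044179
e^{−rT} = 0.978458
e^{−qT} = 0.993808
N(−d₁) = 0.387069,  N(−d₂) = 0.517619
V = K·e^{−rT}·N(−d₂) − S·e^{−qT}·N(−d₁) = 90.779437 − 70.668208 = 20.111230 (the observed quote) — the price is monotone increasing in volatility, hence this σ is the only solution

sigma = 0.5348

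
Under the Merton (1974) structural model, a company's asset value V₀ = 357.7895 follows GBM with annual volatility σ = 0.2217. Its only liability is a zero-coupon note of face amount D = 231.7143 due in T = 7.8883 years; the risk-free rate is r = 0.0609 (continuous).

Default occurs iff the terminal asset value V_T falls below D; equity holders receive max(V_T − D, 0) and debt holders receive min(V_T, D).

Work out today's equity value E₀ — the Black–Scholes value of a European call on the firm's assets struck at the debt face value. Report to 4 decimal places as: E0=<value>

With assets at 357.7895 and a single debt payment of 231.7143 at 7.8883 years:
d₁ = [ln(V₀/D) + (r + σ²/2)T] / (σ√T)
   = [ln(357.7895/231.7143) + (0.0609 + 0.5·0.2217²)·7.8883] / (0.2217·√7.8883)
   = [0.434440 + 0.674256] / 0.622669 = 1.780553
d₂ = d₁ − σ√T = 1.780553 − 0.622669 = 1.157884
N(d₁) = 0.962507,  N(d₂) = 0.876544,  e^(−rT) = 0.618537
E₀ = V₀·N(d₁) − D·e^(−rT)·N(d₂)
   = 357.7895·0.962507 − 231.7143·0.618537·0.876544 = 218.745172

E0=218.7452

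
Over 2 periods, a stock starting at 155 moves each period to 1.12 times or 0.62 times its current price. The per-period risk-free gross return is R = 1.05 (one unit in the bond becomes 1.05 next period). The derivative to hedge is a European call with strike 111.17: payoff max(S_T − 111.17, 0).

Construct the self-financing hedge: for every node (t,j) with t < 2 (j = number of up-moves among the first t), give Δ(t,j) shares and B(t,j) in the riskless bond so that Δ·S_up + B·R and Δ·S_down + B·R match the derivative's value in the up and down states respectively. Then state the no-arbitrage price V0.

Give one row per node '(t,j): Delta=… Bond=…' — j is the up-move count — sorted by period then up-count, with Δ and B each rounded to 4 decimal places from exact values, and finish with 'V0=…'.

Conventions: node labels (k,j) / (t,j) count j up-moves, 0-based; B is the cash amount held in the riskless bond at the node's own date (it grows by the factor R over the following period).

The replicating-portfolio and risk-neutral prices coincide; use p* = (1.05−0.62)/(1.12−0.62) = 0.8600 for the latter.
At maturity the claim pays: V(2,0)=0.0000, V(2,1)=0.0000, V(2,2)=83.2620
Node (1,0) S=96.1000: V=(p*·0.0000+(1−p*)·0.0000)/1.05=0.0000; Δ=(0.0000−0.0000)/(107.6320−59.5820)=0.0000; B=V−Δ·S=0.0000
Node (1,1) S=173.6000: V=(p*·83.2620+(1−p*)·0.0000)/1.05=68.1955; Δ=(83.2620−0.0000)/(194.4320−107.6320)=0.9592; B=V−Δ·S=-98.3285
Node (0,0) S=155.0000: V=(p*·68.1955+(1−p*)·0.0000)/1.05=55.8554; Δ=(68.1955−0.0000)/(173.6000−96.1000)=0.8799; B=V−Δ·S=-80.5357
Sanity check at the root: Δ(0,0)·S0 + B(0,0) reproduces V0 = 55.8554.

(0,0): Delta=0.8799 Bond=-80.5357
(1,0): Delta=0.0000 Bond=0.0000
(1,1): Delta=0.9592 Bond=-98.3285
V0=55.8554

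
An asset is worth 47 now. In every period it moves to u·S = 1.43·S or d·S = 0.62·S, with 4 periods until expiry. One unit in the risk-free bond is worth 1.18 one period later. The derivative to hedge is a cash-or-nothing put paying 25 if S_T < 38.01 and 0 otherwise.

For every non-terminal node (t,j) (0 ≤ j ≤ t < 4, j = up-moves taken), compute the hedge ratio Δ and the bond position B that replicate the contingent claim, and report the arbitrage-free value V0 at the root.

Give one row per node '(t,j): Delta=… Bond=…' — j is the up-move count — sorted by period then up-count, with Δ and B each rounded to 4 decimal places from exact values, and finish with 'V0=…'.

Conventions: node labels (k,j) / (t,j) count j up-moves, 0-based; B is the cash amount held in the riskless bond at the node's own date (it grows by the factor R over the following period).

(0,0): Delta=-0.1769 Bond=13.0018
(1,0): Delta=-0.3636 Bond=20.7826
(1,1): Delta=-0.1407 Bond=12.9134
(2,0): Delta=0.0000 Bond=17.9546
(2,1): Delta=-0.4340 Bond=27.4560
(2,2): Delta=-0.0840 Bond=9.7832
(3,0): Delta=0.0000 Bond=21.1864
(3,1): Delta=0.0000 Bond=21.1864
(3,2): Delta=-0.5180 Bond=37.4032
(3,3): Delta=0.0000 Bond=0.0000
V0=4.6882

Risk-neutral probability p* = (R−d)/(u−d) = (1.18−0.62)/(1.43−0.62) = 0.6914.
Expiry values: V(4,0)=25.0000, V(4,1)=25.0000, V(4,2)=25.0000, V(4,3)=0.0000, V(4,4)=0.0000
  t=3,j=0: stock 11.2014 → up 16.0180 (V=25.0000), down 6.9449 (V=25.0000). Price 21.1864; hedge Δ=0.0000, bond B=21.1864.
  t=3,j=1: stock 25.8355 → up 36.9448 (V=25.0000), down 16.0180 (V=25.0000). Price 21.1864; hedge Δ=0.0000, bond B=21.1864.
  t=3,j=2: stock 59.5884 → up 85.2114 (V=0.0000), down 36.9448 (V=25.0000). Price 6.5390; hedge Δ=-0.5180, bond B=37.4032.
  t=3,j=3: stock 137.4377 → up 196.5360 (V=0.0000), down 85.2114 (V=0.0000). Price 0.0000; hedge Δ=0.0000, bond B=0.0000.
  t=2,j=0: stock 18.0668 → up 25.8355 (V=21.1864), down 11.2014 (V=21.1864). Price 17.9546; hedge Δ=0.0000, bond B=17.9546.
  t=2,j=1: stock 41.6702 → up 59.5884 (V=6.5390), down 25.8355 (V=21.1864). Price 9.3727; hedge Δ=-0.4340, bond B=27.4560.
  t=2,j=2: stock 96.1103 → up 137.4377 (V=0.0000), down 59.5884 (V=6.5390). Price 1.7104; hedge Δ=-0.0840, bond B=9.7832.
  t=1,j=0: stock 29.1400 → up 41.6702 (V=9.3727), down 18.0668 (V=17.9546). Price 10.1877; hedge Δ=-0.3636, bond B=20.7826.
  t=1,j=1: stock 67.2100 → up 96.1103 (V=1.7104), down 41.6702 (V=9.3727). Price 3.4536; hedge Δ=-0.1407, bond B=12.9134.
  t=0,j=0: stock 47.0000 → up 67.2100 (V=3.4536), down 29.1400 (V=10.1877). Price 4.6882; hedge Δ=-0.1769, bond B=13.0018.
As a check, the time-0 holding Δ(0,0)·S0 + B(0,0) comes to 4.6882 — exactly V0.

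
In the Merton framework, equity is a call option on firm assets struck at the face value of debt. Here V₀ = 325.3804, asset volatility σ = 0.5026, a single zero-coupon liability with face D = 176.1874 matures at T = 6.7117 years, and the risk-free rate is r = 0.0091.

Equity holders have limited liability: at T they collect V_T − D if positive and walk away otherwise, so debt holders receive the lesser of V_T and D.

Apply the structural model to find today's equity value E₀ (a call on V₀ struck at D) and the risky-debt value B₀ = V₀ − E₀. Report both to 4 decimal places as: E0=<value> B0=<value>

E0=211.8435 B0=113.5369

With assets at 325.3804 and a single debt payment of 176.1874 at 6.7117 years:
d₁ = [ln(V₀/D) + (r + σ²/2)T] / (σ√T)
   = [ln(325.3804/176.1874) + (0.0091 + 0.5·0.5026²)·6.7117] / (0.5026·√6.7117)
   = [0.613447 + 0.908787] / 1.302083 = 1.169075
d₂ = d₁ − σ√T = 1.169075 − 1.302083 = -0.133008
N(d₁) = 0.878813,  N(d₂) = 0.447094,  e^(−rT) = 0.940751
E₀ = V₀·N(d₁) − D·e^(−rT)·N(d₂)
   = 325.3804·0.878813 − 176.1874·0.940751·0.447094 = 211.843544
B₀ = V₀ − E₀ = 325.3804 − 211.843544 = 113.536856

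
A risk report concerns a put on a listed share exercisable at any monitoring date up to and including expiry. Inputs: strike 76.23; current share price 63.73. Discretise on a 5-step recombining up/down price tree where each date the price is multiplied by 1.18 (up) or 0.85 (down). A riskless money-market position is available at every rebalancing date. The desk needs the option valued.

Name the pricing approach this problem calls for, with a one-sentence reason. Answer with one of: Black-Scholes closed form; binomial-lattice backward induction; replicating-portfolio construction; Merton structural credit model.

framework: binomial-lattice backward induction

Key observation: an American put (K = 76.23, S₀ = 63.73) on a 5-date tree has no closed form — the optimal stopping decision is embedded and must be resolved recursively from expiry.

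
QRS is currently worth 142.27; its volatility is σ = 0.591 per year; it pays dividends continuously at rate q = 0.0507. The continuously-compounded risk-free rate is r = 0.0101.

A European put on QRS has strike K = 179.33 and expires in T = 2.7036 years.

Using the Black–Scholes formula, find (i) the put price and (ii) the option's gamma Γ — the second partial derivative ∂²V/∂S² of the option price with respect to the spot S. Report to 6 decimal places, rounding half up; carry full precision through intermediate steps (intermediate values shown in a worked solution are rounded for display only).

price = 83.998959
Γ = 0.002493

σ√T = 0.591·√2.7036 = 0.971759
d₁ = (ln(S/K) + (r−q+σ²/2)T) / (σ√T) = (ln(142.27/179.33) + (0.0101−0.0507+0.591²/2)·2.7036) / 0.971759 = (-0.231501 + 0.362392) / 0.971759 = 0.134695
d₂ = d₁ − σ√T = 0.134695 − 0.971759 = -0.837065
e^{−rT} = 0.973063
e^{−qT} = 0.871907
N(−d₁) = 0.446427,  N(−d₂) = 0.798722
Put price V = K·e^{−rT}·N(−d₂) − S·e^{−qT}·N(−d₁) = 139.376487 − 55.377528 = 83.998959
φ(d₁) = (1/√(2π))·e^{−d₁²/2} = 0.395340
Γ = e^{−qT}·φ(d₁) / (S·σ·√T) = 0.002493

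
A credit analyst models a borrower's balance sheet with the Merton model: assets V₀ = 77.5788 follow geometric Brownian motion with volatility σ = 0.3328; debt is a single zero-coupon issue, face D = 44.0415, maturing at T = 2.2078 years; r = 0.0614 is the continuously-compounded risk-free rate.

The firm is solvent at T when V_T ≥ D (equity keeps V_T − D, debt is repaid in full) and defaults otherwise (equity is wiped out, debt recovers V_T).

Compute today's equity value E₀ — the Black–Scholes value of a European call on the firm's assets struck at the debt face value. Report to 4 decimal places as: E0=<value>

E0=40.0497

Work the structural quantities from V₀ = 77.5788 against face 44.0415:
d₁ = [ln(V₀/D) + (r + σ²/2)T] / (σ√T)
   = [ln(77.5788/44.0415) + (0.0614 + 0.5·0.3328²)·2.2078] / (0.3328·√2.2078)
   = [0.566162 + 0.257822] / 0.494496 = 1.666309
d₂ = d₁ − σ√T = 1.666309 − 0.494496 = 1.171813
N(d₁) = 0.952174,  N(d₂) = 0.879364,  e^(−rT) = 0.873228
E₀ = V₀·N(d₁) − D·e^(−rT)·N(d₂)
   = 77.5788·0.952174 − 44.0415·0.873228·0.879364 = 40.049719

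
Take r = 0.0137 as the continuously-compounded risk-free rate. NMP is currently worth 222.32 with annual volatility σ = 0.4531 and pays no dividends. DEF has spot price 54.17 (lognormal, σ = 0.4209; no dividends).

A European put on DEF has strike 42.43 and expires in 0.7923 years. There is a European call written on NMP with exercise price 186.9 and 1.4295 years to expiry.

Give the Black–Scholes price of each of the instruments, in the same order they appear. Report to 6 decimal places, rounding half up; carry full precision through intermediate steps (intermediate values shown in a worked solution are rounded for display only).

price(DEF put K=42.43) = 2.609915
price(NMP call K=186.9) = 65.467474

[DEF put K=42.43]
σ√T = 0.4209·√0.7923 = 0.374648
d₁ = (ln(S/K) + (r+σ²/2)T) / (σ√T) = (ln(54.17/42.43) + (0.0137+0.4209²/2)·0.7923) / 0.374648 = (0.244272 + 0.081035) / 0.374648 = 0.868299
d₂ = d₁ − σ√T = 0.868299 − 0.374648 = 0.493651
e^{−rT} = 0.989204
N(−d₁) = 0.192615,  N(−d₂) = 0.310776
price = K·e^{−rT}·N(−d₂) − S·N(−d₁) = 13.043887 − 10.433971 = 2.609915
[NMP call K=186.9]
σ√T = 0.4531·√1.4295 = 0.541734
d₁ = (ln(S/K) + (r+σ²/2)T) / (σ√T) = (ln(222.32/186.9) + (0.0137+0.4531²/2)·1.4295) / 0.541734 = (0.173544 + 0.166322) / 0.541734 = 0.627367
d₂ = d₁ − σ√T = 0.627367 − 0.541734 = 0.085633
e^{−rT} = 0.980606
N(d₁) = 0.734791,  N(d₂) = 0.534121
price = S·N(d₁) − K·e^{−rT}·N(d₂) = 163.358664 − 97.891190 = 65.467474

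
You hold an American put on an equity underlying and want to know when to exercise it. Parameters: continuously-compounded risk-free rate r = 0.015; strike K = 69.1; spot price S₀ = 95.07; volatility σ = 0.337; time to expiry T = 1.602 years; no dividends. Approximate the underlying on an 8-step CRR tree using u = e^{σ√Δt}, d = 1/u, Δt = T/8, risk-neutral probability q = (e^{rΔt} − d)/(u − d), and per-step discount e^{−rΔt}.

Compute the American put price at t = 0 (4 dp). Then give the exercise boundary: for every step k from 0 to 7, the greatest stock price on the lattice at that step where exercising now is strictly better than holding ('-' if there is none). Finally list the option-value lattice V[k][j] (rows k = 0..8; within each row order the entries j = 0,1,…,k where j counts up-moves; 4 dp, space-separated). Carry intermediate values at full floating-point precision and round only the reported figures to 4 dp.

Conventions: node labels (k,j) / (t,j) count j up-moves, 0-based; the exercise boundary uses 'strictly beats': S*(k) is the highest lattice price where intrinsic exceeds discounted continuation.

params: Δt=0.20025 u=1.16277 d=0.86002 q=0.47231 e^(-rΔt)=0.99700
t_8 payoffs: 40.6493 30.6337 17.0922 0.0000 0.0000 0.0000 0.0000 0.0000 0.0000
t_7: node(7,0) S=33.0816 payoff=36.0184 vs cont=35.8111 → 36.0184 [stop]  node(7,1) S=44.7275 payoff=24.3725 vs cont=24.1653 → 24.3725 [stop]  node(7,2) S=60.4731 payoff=8.6269 vs cont=8.9924 → 8.9924 [wait]  node(7,3) S=81.7617 payoff=0.0000 vs cont=0.0000 → 0.0000 [wait]  node(7,4) S=110.5446 payoff=0.0000 vs cont=0.0000 → 0.0000 [wait]  node(7,5) S=149.4600 payoff=0.0000 vs cont=0.0000 → 0.0000 [wait]  node(7,6) S=202.0751 payoff=0.0000 vs cont=0.0000 → 0.0000 [wait]  node(7,7) S=273.2124 payoff=0.0000 vs cont=0.0000 → 0.0000 [wait]  ⇒ S*(7)=44.7275
t_6: node(6,0) S=38.4663 payoff=30.6337 vs cont=30.4265 → 30.6337 [stop]  node(6,1) S=52.0078 payoff=17.0922 vs cont=17.0571 → 17.0922 [stop]  node(6,2) S=70.3163 payoff=0.0000 vs cont=4.7310 → 4.7310 [wait]  node(6,3) S=95.0700 payoff=0.0000 vs cont=0.0000 → 0.0000 [wait]  node(6,4) S=128.5379 payoff=0.0000 vs cont=0.0000 → 0.0000 [wait]  node(6,5) S=173.7876 payoff=0.0000 vs cont=0.0000 → 0.0000 [wait]  node(6,6) S=234.9668 payoff=0.0000 vs cont=0.0000 → 0.0000 [wait]  ⇒ S*(6)=52.0078
t_5: node(5,0) S=44.7275 payoff=24.3725 vs cont=24.1653 → 24.3725 [stop]  node(5,1) S=60.4731 payoff=8.6269 vs cont=11.2202 → 11.2202 [wait]  node(5,2) S=81.7617 payoff=0.0000 vs cont=2.4890 → 2.4890 [wait]  node(5,3) S=110.5446 payoff=0.0000 vs cont=0.0000 → 0.0000 [wait]  node(5,4) S=149.4600 payoff=0.0000 vs cont=0.0000 → 0.0000 [wait]  node(5,5) S=202.0751 payoff=0.0000 vs cont=0.0000 → 0.0000 [wait]  ⇒ S*(5)=44.7275
t_4: node(4,0) S=52.0078 payoff=17.0922 vs cont=18.1061 → 18.1061 [wait]  node(4,1) S=70.3163 payoff=0.0000 vs cont=7.0751 → 7.0751 [wait]  node(4,2) S=95.0700 payoff=0.0000 vs cont=1.3095 → 1.3095 [wait]  node(4,3) S=128.5379 payoff=0.0000 vs cont=0.0000 → 0.0000 [wait]  node(4,4) S=173.7876 payoff=0.0000 vs cont=0.0000 → 0.0000 [wait]  ⇒ S*(4)=-
t_3: node(3,0) S=60.4731 payoff=8.6269 vs cont=12.8574 → 12.8574 [wait]  node(3,1) S=81.7617 payoff=0.0000 vs cont=4.3389 → 4.3389 [wait]  node(3,2) S=110.5446 payoff=0.0000 vs cont=0.6889 → 0.6889 [wait]  node(3,3) S=149.4600 payoff=0.0000 vs cont=0.0000 → 0.0000 [wait]  ⇒ S*(3)=-
t_2: node(2,0) S=70.3163 payoff=0.0000 vs cont=8.8076 → 8.8076 [wait]  node(2,1) S=95.0700 payoff=0.0000 vs cont=2.6072 → 2.6072 [wait]  node(2,2) S=128.5379 payoff=0.0000 vs cont=0.3625 → 0.3625 [wait]  ⇒ S*(2)=-
t_1: node(1,0) S=81.7617 payoff=0.0000 vs cont=5.8615 → 5.8615 [wait]  node(1,1) S=110.5446 payoff=0.0000 vs cont=1.5423 → 1.5423 [wait]  ⇒ S*(1)=-
t_0: node(0,0) S=95.0700 payoff=0.0000 vs cont=3.8101 → 3.8101 [wait]  ⇒ S*(0)=-

price = 3.8101
boundary = - - - - - 44.7275 52.0078 44.7275
tree:
3.8101
5.8615 1.5423
8.8076 2.6072 0.3625
12.8574 4.3389 0.6889 0.0000
18.1061 7.0751 1.3095 0.0000 0.0000
24.3725 11.2202 2.4890 0.0000 0.0000 0.0000
30.6337 17.0922 4.7310 0.0000 0.0000 0.0000 0.0000
36.0184 24.3725 8.9924 0.0000 0.0000 0.0000 0.0000 0.0000
40.6493 30.6337 17.0922 0.0000 0.0000 0.0000 0.0000 0.0000 0.0000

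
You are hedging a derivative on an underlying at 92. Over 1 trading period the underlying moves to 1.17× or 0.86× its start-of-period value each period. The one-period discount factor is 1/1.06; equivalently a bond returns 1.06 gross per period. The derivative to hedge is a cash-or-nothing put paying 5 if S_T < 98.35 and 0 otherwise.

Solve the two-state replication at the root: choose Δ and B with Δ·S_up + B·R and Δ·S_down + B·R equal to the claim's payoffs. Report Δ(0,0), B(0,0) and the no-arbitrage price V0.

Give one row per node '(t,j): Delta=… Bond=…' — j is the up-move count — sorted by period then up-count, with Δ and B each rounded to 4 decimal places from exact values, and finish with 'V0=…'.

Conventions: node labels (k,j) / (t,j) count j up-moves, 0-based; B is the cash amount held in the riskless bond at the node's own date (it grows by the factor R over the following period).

(0,0): Delta=-0.1753 Bond=17.8028
V0=1.6738

Since d<R<u, set p* = (R−d)/(u−d) = 0.6452; price each node as the discounted p*-expectation of its children.
Expiry values: V(1,0)=5.0000, V(1,1)=0.0000
  t=0,j=0: stock 92.0000 → up 107.6400 (V=0.0000), down 79.1200 (V=5.0000). Price 1.6738; hedge Δ=-0.1753, bond B=17.8028.
As a check, the time-0 holding Δ(0,0)·S0 + B(0,0) comes to 1.6738 — exactly V0.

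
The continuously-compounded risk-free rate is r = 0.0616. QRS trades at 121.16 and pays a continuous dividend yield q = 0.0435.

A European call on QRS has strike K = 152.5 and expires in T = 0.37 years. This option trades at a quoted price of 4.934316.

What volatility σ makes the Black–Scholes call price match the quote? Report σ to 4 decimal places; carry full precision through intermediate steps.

sigma = 0.4796

At σ = 0.4796 the Black–Scholes value reproduces the quote:
σ√T = 0.4796·√0.37 = 0.291729
d₁ = (ln(S/K) + (r−q+σ²/2)T) / (σ√T) = (ln(121.16/152.5) + (0.0616−0.0435+0.4796²/2)·0.37) / 0.291729 = (-0.230053 + 0.049250) / 0.291729 = -0.619762
d₂ = d₁ − σ√T = -0.619762 − 0.291729 = -0.911491
e^{−rT} = 0.977466
e^{−qT} = 0.984034
N(d₁) = 0.267707,  N(d₂) = 0.181018
V = S·e^{−qT}·N(d₁) − K·e^{−rT}·N(d₂) = 31.917555 − 26.983239 = 4.934316 (matching the quote); vega is positive throughout, so no other σ reproduces this price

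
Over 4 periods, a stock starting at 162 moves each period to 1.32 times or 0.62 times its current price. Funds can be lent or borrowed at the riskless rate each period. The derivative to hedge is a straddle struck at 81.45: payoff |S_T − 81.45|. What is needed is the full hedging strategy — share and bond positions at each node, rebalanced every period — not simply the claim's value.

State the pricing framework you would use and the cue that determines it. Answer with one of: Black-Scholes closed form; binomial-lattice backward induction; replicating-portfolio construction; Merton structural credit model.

framework: replicating-portfolio construction

Key observation: since the answer must list Δ and B at each node of the 1.32/0.62 lattice on 162, the replicating-portfolio method — solving the two-state system at every node — is the one that applies.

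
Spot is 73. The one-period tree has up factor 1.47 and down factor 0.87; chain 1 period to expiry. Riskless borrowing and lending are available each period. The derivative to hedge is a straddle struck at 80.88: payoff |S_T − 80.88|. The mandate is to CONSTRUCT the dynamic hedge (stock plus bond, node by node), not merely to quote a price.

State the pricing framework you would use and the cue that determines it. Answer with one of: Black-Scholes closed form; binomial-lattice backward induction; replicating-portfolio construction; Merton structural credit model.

Key observation: the mandate to exhibit the hedge at every date and state singles out the replicating-portfolio construction on the 1-period tree with factors 1.47 and 0.87 from 73.

framework: replicating-portfolio construction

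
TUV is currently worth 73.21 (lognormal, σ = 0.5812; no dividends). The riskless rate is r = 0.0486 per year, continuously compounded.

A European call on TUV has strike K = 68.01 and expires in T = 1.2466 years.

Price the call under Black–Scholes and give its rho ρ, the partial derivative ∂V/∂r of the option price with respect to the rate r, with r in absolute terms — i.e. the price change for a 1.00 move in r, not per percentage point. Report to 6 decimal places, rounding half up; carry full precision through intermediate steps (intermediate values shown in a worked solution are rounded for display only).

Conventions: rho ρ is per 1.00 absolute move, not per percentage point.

price = 22.413007
ρ = 36.164893

σ√T = 0.5812·√1.2466 = 0.648917
d₁ = (ln(S/K) + (r+σ²/2)T) / (σ√T) = (ln(73.21/68.01) + (0.0486+0.5812²/2)·1.2466) / 0.648917 = (0.073677 + 0.271131) / 0.648917 = 0.531360
d₂ = d₁ − σ√T = 0.531360 − 0.648917 = -0.117557
e^{−rT} = 0.941214
N(d₁) = 0.702415,  N(d₂) = 0.453209
Call price V = S·N(d₁) − K·e^{−rT}·N(d₂) = 51.423832 − 29.010824 = 22.413007
ρ = K·T·e^{−rT}·N(d₂) = 36.164893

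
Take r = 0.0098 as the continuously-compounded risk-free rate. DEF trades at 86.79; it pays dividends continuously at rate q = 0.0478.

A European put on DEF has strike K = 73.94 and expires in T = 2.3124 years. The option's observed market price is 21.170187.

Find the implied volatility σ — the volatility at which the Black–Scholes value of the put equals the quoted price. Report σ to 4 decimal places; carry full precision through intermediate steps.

At σ = 0.5376 the Black–Scholes value reproduces the quote:
σ√T = 0.5376·√2.3124 = 0.817506
d₁ = (ln(S/K) + (r−q+σ²/2)T) / (σ√T) = (ln(86.79/73.94) + (0.0098−0.0478+0.5376²/2)·2.3124) / 0.817506 = (0.160237 + 0.246287) / 0.817506 = 0.497274
d₂ = d₁ − σ√T = 0.497274 − 0.817506 = -0.320232
e^{−rT} = 0.977593
e^{−qT} = 0.895357
N(−d₁) = 0.309498,  N(−d₂) = 0.625604
V = K·e^{−rT}·N(−d₂) − S·e^{−qT}·N(−d₁) = 45.220674 − 24.050487 = 21.170187 (matching the quote); vega is positive throughout, so no other σ reproduces this price

sigma = 0.5376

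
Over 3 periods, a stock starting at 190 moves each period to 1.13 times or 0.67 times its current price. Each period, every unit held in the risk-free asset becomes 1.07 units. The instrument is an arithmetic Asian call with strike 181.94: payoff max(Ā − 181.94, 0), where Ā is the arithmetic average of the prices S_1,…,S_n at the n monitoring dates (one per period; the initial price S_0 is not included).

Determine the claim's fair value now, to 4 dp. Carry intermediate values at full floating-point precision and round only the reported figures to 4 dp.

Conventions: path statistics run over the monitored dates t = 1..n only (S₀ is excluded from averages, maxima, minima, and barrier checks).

price = 35.2000

Under the martingale measure an up-move has probability p* = 0.8696; value the claim as the probability-weighted average of per-path payoffs, discounted 3 periods at R = 1.07.
Enumerate all 2^3 = 8 price paths (U = up ×1.13, D = down ×0.67); each path with k up-moves has probability p*^k·(1−p*)^(3−k).
DDD: Ā=89.9120, payoff=0.0000, prob=0.002219
UDD: Ā=151.6426, payoff=0.0000, prob=0.014794
DUD: Ā=122.5093, payoff=0.0000, prob=0.014794
UUD: Ā=206.6201, payoff=24.6801, prob=0.098627
DDU: Ā=102.9899, payoff=0.0000, prob=0.014794
UDU: Ā=173.6995, payoff=0.0000, prob=0.098627
DUU: Ā=144.5661, payoff=0.0000, prob=0.098627
UUU: Ā=243.8205, payoff=61.8805, prob=0.657516
Price = Σ prob·payoff / R^3 = 43.121555 / 1.225043 = 35.2000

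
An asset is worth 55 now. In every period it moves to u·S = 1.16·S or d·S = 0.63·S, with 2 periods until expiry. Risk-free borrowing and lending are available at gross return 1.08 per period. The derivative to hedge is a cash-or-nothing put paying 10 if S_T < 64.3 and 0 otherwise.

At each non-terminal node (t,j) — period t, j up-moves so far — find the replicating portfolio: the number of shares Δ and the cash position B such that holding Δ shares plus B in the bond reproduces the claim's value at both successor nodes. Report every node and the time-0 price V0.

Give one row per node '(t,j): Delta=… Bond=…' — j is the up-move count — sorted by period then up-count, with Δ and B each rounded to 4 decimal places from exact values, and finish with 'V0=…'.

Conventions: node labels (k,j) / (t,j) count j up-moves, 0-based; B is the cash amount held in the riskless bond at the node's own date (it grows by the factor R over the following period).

Risk-neutral probability p* = (R−d)/(u−d) = (1.08−0.63)/(1.16−0.63) = 0.8491.
Expiry values: V(2,0)=10.0000, V(2,1)=10.0000, V(2,2)=0.0000
  t=1,j=0: stock 34.6500 → up 40.1940 (V=10.0000), down 21.8295 (V=10.0000). Price 9.2593; hedge Δ=0.0000, bond B=9.2593.
  t=1,j=1: stock 63.8000 → up 74.0080 (V=0.0000), down 40.1940 (V=10.0000). Price 1.3976; hedge Δ=-0.2957, bond B=20.2655.
  t=0,j=0: stock 55.0000 → up 63.8000 (V=1.3976), down 34.6500 (V=9.2593). Price 2.3929; hedge Δ=-0.2697, bond B=17.2261.
Check: Δ(0,0)·S0 + B(0,0) = 2.3929 = V0.

(0,0): Delta=-0.2697 Bond=17.2261
(1,0): Delta=0.0000 Bond=9.2593
(1,1): Delta=-0.2957 Bond=20.2655
V0=2.3929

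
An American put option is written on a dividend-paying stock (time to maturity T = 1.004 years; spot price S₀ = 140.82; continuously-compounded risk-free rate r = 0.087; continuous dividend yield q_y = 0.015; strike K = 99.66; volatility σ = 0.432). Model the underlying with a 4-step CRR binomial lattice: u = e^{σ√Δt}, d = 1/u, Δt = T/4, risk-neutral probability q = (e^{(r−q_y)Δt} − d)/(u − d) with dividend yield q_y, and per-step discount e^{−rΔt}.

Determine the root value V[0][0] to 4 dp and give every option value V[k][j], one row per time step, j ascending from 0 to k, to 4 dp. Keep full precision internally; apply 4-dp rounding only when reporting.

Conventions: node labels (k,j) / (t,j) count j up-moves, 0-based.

price = 4.7801
tree:
4.7801
8.5438 1.0461
15.0631 2.0879 0.0000
26.0936 4.1672 0.0000 0.0000
40.4106 8.3172 0.0000 0.0000 0.0000

Δt=0.25100  u=1.24164  d=0.80539  q=0.48790  discount=0.97840
step 4 (expiry): payoffs max(K−S,0) = 40.4106 8.3172 0.0000 0.0000 0.0000
k=3: (k=3,j=0): S=73.5664, K−S=26.0936, hold=24.2174 ⇒ V=26.0936 exercise | (k=3,j=1): S=113.4147, K−S=0.0000, hold=4.1672 ⇒ V=4.1672 continue | (k=3,j=2): S=174.8475, K−S=0.0000, hold=0.0000 ⇒ V=0.0000 continue | (k=3,j=3): S=269.5563, K−S=0.0000, hold=0.0000 ⇒ V=0.0000 continue
k=2: (k=2,j=0): S=91.3428, K−S=8.3172, hold=15.0631 ⇒ V=15.0631 continue | (k=2,j=1): S=140.8200, K−S=0.0000, hold=2.0879 ⇒ V=2.0879 continue | (k=2,j=2): S=217.0973, K−S=0.0000, hold=0.0000 ⇒ V=0.0000 continue
k=1: (k=1,j=0): S=113.4147, K−S=0.0000, hold=8.5438 ⇒ V=8.5438 continue | (k=1,j=1): S=174.8475, K−S=0.0000, hold=1.0461 ⇒ V=1.0461 continue
k=0: (k=0,j=0): S=140.8200, K−S=0.0000, hold=4.7801 ⇒ V=4.7801 continue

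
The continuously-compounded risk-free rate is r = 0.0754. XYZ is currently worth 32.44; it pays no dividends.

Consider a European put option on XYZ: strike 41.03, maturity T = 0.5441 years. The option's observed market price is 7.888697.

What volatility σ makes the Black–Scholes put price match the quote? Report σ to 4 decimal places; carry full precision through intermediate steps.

sigma = 0.3167

At σ = 0.3167 the Black–Scholes value reproduces the quote:
σ√T = 0.3167·√0.5441 = 0.233608
d₁ = (ln(S/K) + (r+σ²/2)T) / (σ√T) = (ln(32.44/41.03) + (0.0754+0.3167²/2)·0.5441) / 0.233608 = (-0.234911 + 0.068311) / 0.233608 = -0.713160
d₂ = d₁ − σ√T = -0.713160 − 0.233608 = -0.946768
e^{−rT} = 0.959805
N(−d₁) = 0.762127,  N(−d₂) = 0.828122
V = K·e^{−rT}·N(−d₂) − S·N(−d₁) = 32.612087 − 24.723390 = 7.888697 (equal to the quote); since ∂V/∂σ > 0 for all σ, the implied volatility is unique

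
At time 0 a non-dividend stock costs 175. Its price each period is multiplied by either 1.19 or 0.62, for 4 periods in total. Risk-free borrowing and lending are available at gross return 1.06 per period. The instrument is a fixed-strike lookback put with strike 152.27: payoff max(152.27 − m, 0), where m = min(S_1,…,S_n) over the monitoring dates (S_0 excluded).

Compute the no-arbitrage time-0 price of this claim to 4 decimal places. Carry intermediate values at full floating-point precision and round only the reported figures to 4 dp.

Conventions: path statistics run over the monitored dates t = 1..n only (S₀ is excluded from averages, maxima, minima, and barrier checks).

price = 18.6994

Risk-neutral up-probability p* = (R−d)/(u−d) = (1.06−0.62)/(1.19−0.62) = 0.7719; the claim prices as the p*-weighted sum of path payoffs discounted by R^4.
Enumerate all 2^4 = 16 price paths (U = up ×1.19, D = down ×0.62); each path with k up-moves has probability p*^k·(1−p*)^(4−k).
DDDD: m=25.8586, payoff=126.4114, prob=0.002706
UDDD: m=49.6318, payoff=102.6382, prob=0.009158
DUDD: m=49.6318, payoff=102.6382, prob=0.009158
UUDD: m=95.2610, payoff=57.0090, prob=0.030995
DDUD: m=49.6318, payoff=102.6382, prob=0.009158
UDUD: m=95.2610, payoff=57.0090, prob=0.030995
DUUD: m=95.2610, payoff=57.0090, prob=0.030995
UUUD: m=182.8398, payoff=0.0000, prob=0.104906
DDDU: m=41.7074, payoff=110.5626, prob=0.009158
UDDU: m=80.0513, payoff=72.2187, prob=0.030995
DUDU: m=80.0513, payoff=72.2187, prob=0.030995
UUDU: m=153.6469, payoff=0.0000, prob=0.104906
DDUU: m=67.2700, payoff=85.0000, prob=0.030995
UDUU: m=129.1150, payoff=23.1550, prob=0.104906
DUUU: m=108.5000, payoff=43.7700, prob=0.104906
UUUU: m=208.2500, payoff=0.0000, prob=0.355068
Price = Σ prob·payoff / R^4 = 23.607567 / 1.262477 = 18.6994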